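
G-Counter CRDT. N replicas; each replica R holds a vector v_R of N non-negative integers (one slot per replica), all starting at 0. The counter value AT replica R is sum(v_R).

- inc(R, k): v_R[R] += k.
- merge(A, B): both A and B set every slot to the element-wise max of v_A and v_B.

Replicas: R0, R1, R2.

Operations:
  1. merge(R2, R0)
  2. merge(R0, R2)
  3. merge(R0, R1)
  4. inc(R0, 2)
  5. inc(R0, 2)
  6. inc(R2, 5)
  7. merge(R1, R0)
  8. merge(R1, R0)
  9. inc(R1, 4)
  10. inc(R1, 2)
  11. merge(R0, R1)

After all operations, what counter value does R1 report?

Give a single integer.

Answer: 10

Derivation:
Op 1: merge R2<->R0 -> R2=(0,0,0) R0=(0,0,0)
Op 2: merge R0<->R2 -> R0=(0,0,0) R2=(0,0,0)
Op 3: merge R0<->R1 -> R0=(0,0,0) R1=(0,0,0)
Op 4: inc R0 by 2 -> R0=(2,0,0) value=2
Op 5: inc R0 by 2 -> R0=(4,0,0) value=4
Op 6: inc R2 by 5 -> R2=(0,0,5) value=5
Op 7: merge R1<->R0 -> R1=(4,0,0) R0=(4,0,0)
Op 8: merge R1<->R0 -> R1=(4,0,0) R0=(4,0,0)
Op 9: inc R1 by 4 -> R1=(4,4,0) value=8
Op 10: inc R1 by 2 -> R1=(4,6,0) value=10
Op 11: merge R0<->R1 -> R0=(4,6,0) R1=(4,6,0)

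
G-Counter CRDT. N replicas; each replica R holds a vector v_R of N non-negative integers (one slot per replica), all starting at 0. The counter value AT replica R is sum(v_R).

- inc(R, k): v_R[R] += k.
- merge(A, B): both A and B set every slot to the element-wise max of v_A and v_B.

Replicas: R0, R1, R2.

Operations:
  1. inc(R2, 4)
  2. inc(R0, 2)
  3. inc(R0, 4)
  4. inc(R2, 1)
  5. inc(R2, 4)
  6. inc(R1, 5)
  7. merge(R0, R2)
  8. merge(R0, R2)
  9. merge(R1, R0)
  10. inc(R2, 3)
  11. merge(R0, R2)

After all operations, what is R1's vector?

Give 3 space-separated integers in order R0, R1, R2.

Op 1: inc R2 by 4 -> R2=(0,0,4) value=4
Op 2: inc R0 by 2 -> R0=(2,0,0) value=2
Op 3: inc R0 by 4 -> R0=(6,0,0) value=6
Op 4: inc R2 by 1 -> R2=(0,0,5) value=5
Op 5: inc R2 by 4 -> R2=(0,0,9) value=9
Op 6: inc R1 by 5 -> R1=(0,5,0) value=5
Op 7: merge R0<->R2 -> R0=(6,0,9) R2=(6,0,9)
Op 8: merge R0<->R2 -> R0=(6,0,9) R2=(6,0,9)
Op 9: merge R1<->R0 -> R1=(6,5,9) R0=(6,5,9)
Op 10: inc R2 by 3 -> R2=(6,0,12) value=18
Op 11: merge R0<->R2 -> R0=(6,5,12) R2=(6,5,12)

Answer: 6 5 9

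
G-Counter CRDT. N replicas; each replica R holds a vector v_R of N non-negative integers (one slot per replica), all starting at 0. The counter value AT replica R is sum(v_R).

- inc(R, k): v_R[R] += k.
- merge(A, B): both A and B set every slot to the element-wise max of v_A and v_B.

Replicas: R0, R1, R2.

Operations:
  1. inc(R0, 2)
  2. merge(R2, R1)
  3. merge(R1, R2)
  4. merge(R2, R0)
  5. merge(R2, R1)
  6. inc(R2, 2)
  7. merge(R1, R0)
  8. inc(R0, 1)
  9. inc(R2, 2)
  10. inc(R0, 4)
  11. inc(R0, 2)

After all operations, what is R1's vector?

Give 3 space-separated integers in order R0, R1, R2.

Answer: 2 0 0

Derivation:
Op 1: inc R0 by 2 -> R0=(2,0,0) value=2
Op 2: merge R2<->R1 -> R2=(0,0,0) R1=(0,0,0)
Op 3: merge R1<->R2 -> R1=(0,0,0) R2=(0,0,0)
Op 4: merge R2<->R0 -> R2=(2,0,0) R0=(2,0,0)
Op 5: merge R2<->R1 -> R2=(2,0,0) R1=(2,0,0)
Op 6: inc R2 by 2 -> R2=(2,0,2) value=4
Op 7: merge R1<->R0 -> R1=(2,0,0) R0=(2,0,0)
Op 8: inc R0 by 1 -> R0=(3,0,0) value=3
Op 9: inc R2 by 2 -> R2=(2,0,4) value=6
Op 10: inc R0 by 4 -> R0=(7,0,0) value=7
Op 11: inc R0 by 2 -> R0=(9,0,0) value=9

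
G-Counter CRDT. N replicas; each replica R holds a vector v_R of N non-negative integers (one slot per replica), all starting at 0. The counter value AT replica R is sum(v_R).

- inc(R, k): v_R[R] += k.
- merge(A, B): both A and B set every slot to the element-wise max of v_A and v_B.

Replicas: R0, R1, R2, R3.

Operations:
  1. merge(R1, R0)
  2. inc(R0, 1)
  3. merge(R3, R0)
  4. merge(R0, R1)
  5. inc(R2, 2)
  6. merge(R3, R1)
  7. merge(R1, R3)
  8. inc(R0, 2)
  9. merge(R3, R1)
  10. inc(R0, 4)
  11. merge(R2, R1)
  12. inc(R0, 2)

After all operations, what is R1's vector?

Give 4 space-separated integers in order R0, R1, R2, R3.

Op 1: merge R1<->R0 -> R1=(0,0,0,0) R0=(0,0,0,0)
Op 2: inc R0 by 1 -> R0=(1,0,0,0) value=1
Op 3: merge R3<->R0 -> R3=(1,0,0,0) R0=(1,0,0,0)
Op 4: merge R0<->R1 -> R0=(1,0,0,0) R1=(1,0,0,0)
Op 5: inc R2 by 2 -> R2=(0,0,2,0) value=2
Op 6: merge R3<->R1 -> R3=(1,0,0,0) R1=(1,0,0,0)
Op 7: merge R1<->R3 -> R1=(1,0,0,0) R3=(1,0,0,0)
Op 8: inc R0 by 2 -> R0=(3,0,0,0) value=3
Op 9: merge R3<->R1 -> R3=(1,0,0,0) R1=(1,0,0,0)
Op 10: inc R0 by 4 -> R0=(7,0,0,0) value=7
Op 11: merge R2<->R1 -> R2=(1,0,2,0) R1=(1,0,2,0)
Op 12: inc R0 by 2 -> R0=(9,0,0,0) value=9

Answer: 1 0 2 0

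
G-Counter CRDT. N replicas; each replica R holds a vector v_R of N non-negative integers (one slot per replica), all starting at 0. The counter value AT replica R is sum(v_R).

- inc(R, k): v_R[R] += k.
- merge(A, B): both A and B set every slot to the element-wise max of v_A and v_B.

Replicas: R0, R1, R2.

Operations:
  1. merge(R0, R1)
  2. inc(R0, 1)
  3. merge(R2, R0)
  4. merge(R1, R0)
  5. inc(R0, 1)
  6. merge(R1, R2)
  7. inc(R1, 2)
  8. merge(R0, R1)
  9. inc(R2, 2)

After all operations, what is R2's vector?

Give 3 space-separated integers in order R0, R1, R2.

Op 1: merge R0<->R1 -> R0=(0,0,0) R1=(0,0,0)
Op 2: inc R0 by 1 -> R0=(1,0,0) value=1
Op 3: merge R2<->R0 -> R2=(1,0,0) R0=(1,0,0)
Op 4: merge R1<->R0 -> R1=(1,0,0) R0=(1,0,0)
Op 5: inc R0 by 1 -> R0=(2,0,0) value=2
Op 6: merge R1<->R2 -> R1=(1,0,0) R2=(1,0,0)
Op 7: inc R1 by 2 -> R1=(1,2,0) value=3
Op 8: merge R0<->R1 -> R0=(2,2,0) R1=(2,2,0)
Op 9: inc R2 by 2 -> R2=(1,0,2) value=3

Answer: 1 0 2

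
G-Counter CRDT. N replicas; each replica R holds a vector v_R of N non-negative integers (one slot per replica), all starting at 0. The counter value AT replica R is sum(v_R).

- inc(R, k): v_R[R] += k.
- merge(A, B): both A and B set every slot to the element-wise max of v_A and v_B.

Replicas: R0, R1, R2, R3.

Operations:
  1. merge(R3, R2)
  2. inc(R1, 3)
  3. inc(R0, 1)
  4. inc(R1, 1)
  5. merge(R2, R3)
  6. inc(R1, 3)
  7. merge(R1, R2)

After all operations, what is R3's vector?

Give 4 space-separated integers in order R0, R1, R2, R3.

Op 1: merge R3<->R2 -> R3=(0,0,0,0) R2=(0,0,0,0)
Op 2: inc R1 by 3 -> R1=(0,3,0,0) value=3
Op 3: inc R0 by 1 -> R0=(1,0,0,0) value=1
Op 4: inc R1 by 1 -> R1=(0,4,0,0) value=4
Op 5: merge R2<->R3 -> R2=(0,0,0,0) R3=(0,0,0,0)
Op 6: inc R1 by 3 -> R1=(0,7,0,0) value=7
Op 7: merge R1<->R2 -> R1=(0,7,0,0) R2=(0,7,0,0)

Answer: 0 0 0 0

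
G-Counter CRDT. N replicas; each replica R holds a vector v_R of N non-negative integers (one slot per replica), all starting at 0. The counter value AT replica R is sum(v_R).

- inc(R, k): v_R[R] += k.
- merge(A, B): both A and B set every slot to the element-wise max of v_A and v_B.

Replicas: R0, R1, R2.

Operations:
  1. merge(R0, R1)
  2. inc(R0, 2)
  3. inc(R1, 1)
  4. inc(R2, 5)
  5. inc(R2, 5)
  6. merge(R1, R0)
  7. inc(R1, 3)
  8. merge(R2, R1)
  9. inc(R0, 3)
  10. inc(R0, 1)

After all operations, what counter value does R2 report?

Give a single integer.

Op 1: merge R0<->R1 -> R0=(0,0,0) R1=(0,0,0)
Op 2: inc R0 by 2 -> R0=(2,0,0) value=2
Op 3: inc R1 by 1 -> R1=(0,1,0) value=1
Op 4: inc R2 by 5 -> R2=(0,0,5) value=5
Op 5: inc R2 by 5 -> R2=(0,0,10) value=10
Op 6: merge R1<->R0 -> R1=(2,1,0) R0=(2,1,0)
Op 7: inc R1 by 3 -> R1=(2,4,0) value=6
Op 8: merge R2<->R1 -> R2=(2,4,10) R1=(2,4,10)
Op 9: inc R0 by 3 -> R0=(5,1,0) value=6
Op 10: inc R0 by 1 -> R0=(6,1,0) value=7

Answer: 16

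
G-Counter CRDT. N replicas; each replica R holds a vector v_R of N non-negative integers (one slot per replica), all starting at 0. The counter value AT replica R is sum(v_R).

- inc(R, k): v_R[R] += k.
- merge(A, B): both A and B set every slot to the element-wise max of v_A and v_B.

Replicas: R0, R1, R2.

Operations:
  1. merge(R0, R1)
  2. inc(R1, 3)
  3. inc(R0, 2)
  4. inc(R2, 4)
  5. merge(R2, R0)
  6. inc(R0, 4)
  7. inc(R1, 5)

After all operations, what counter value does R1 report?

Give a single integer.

Op 1: merge R0<->R1 -> R0=(0,0,0) R1=(0,0,0)
Op 2: inc R1 by 3 -> R1=(0,3,0) value=3
Op 3: inc R0 by 2 -> R0=(2,0,0) value=2
Op 4: inc R2 by 4 -> R2=(0,0,4) value=4
Op 5: merge R2<->R0 -> R2=(2,0,4) R0=(2,0,4)
Op 6: inc R0 by 4 -> R0=(6,0,4) value=10
Op 7: inc R1 by 5 -> R1=(0,8,0) value=8

Answer: 8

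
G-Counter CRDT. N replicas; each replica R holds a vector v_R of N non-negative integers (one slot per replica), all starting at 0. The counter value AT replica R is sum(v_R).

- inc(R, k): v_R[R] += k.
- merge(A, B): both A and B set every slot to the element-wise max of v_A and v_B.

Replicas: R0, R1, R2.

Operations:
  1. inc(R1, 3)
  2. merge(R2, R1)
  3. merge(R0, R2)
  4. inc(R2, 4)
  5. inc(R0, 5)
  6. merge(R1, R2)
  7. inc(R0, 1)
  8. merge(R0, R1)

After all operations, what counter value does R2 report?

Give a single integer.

Answer: 7

Derivation:
Op 1: inc R1 by 3 -> R1=(0,3,0) value=3
Op 2: merge R2<->R1 -> R2=(0,3,0) R1=(0,3,0)
Op 3: merge R0<->R2 -> R0=(0,3,0) R2=(0,3,0)
Op 4: inc R2 by 4 -> R2=(0,3,4) value=7
Op 5: inc R0 by 5 -> R0=(5,3,0) value=8
Op 6: merge R1<->R2 -> R1=(0,3,4) R2=(0,3,4)
Op 7: inc R0 by 1 -> R0=(6,3,0) value=9
Op 8: merge R0<->R1 -> R0=(6,3,4) R1=(6,3,4)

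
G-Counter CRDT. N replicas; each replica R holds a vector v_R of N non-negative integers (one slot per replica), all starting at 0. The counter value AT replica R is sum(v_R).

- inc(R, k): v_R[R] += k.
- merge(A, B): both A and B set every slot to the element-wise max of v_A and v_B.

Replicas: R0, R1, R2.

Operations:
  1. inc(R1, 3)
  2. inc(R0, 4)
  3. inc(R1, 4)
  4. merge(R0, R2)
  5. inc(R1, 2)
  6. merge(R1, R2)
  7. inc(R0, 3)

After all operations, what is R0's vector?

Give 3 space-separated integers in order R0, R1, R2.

Op 1: inc R1 by 3 -> R1=(0,3,0) value=3
Op 2: inc R0 by 4 -> R0=(4,0,0) value=4
Op 3: inc R1 by 4 -> R1=(0,7,0) value=7
Op 4: merge R0<->R2 -> R0=(4,0,0) R2=(4,0,0)
Op 5: inc R1 by 2 -> R1=(0,9,0) value=9
Op 6: merge R1<->R2 -> R1=(4,9,0) R2=(4,9,0)
Op 7: inc R0 by 3 -> R0=(7,0,0) value=7

Answer: 7 0 0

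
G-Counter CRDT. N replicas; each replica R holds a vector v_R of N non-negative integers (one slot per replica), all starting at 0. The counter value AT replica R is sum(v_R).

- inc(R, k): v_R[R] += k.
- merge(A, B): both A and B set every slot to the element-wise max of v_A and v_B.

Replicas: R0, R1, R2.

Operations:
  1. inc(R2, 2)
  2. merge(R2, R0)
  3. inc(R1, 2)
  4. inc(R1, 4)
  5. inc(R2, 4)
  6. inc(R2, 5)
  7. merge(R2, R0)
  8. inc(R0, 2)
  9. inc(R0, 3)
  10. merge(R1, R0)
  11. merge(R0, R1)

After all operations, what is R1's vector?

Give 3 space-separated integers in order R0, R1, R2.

Op 1: inc R2 by 2 -> R2=(0,0,2) value=2
Op 2: merge R2<->R0 -> R2=(0,0,2) R0=(0,0,2)
Op 3: inc R1 by 2 -> R1=(0,2,0) value=2
Op 4: inc R1 by 4 -> R1=(0,6,0) value=6
Op 5: inc R2 by 4 -> R2=(0,0,6) value=6
Op 6: inc R2 by 5 -> R2=(0,0,11) value=11
Op 7: merge R2<->R0 -> R2=(0,0,11) R0=(0,0,11)
Op 8: inc R0 by 2 -> R0=(2,0,11) value=13
Op 9: inc R0 by 3 -> R0=(5,0,11) value=16
Op 10: merge R1<->R0 -> R1=(5,6,11) R0=(5,6,11)
Op 11: merge R0<->R1 -> R0=(5,6,11) R1=(5,6,11)

Answer: 5 6 11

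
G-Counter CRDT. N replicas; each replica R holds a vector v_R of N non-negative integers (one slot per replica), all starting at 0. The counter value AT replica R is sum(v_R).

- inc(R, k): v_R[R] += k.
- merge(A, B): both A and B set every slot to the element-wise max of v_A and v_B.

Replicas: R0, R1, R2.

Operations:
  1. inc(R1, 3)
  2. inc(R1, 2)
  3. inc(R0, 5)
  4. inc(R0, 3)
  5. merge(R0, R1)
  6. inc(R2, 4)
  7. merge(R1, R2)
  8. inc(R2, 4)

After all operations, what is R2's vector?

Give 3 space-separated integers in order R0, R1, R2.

Answer: 8 5 8

Derivation:
Op 1: inc R1 by 3 -> R1=(0,3,0) value=3
Op 2: inc R1 by 2 -> R1=(0,5,0) value=5
Op 3: inc R0 by 5 -> R0=(5,0,0) value=5
Op 4: inc R0 by 3 -> R0=(8,0,0) value=8
Op 5: merge R0<->R1 -> R0=(8,5,0) R1=(8,5,0)
Op 6: inc R2 by 4 -> R2=(0,0,4) value=4
Op 7: merge R1<->R2 -> R1=(8,5,4) R2=(8,5,4)
Op 8: inc R2 by 4 -> R2=(8,5,8) value=21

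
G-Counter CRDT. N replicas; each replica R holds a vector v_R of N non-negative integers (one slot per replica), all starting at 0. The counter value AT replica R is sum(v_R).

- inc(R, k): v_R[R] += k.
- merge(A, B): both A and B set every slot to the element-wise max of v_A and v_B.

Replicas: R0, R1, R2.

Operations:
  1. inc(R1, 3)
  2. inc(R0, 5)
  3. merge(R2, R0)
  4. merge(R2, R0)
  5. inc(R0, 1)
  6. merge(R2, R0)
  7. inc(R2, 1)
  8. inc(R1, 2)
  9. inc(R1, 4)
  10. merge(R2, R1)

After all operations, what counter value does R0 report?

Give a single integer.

Op 1: inc R1 by 3 -> R1=(0,3,0) value=3
Op 2: inc R0 by 5 -> R0=(5,0,0) value=5
Op 3: merge R2<->R0 -> R2=(5,0,0) R0=(5,0,0)
Op 4: merge R2<->R0 -> R2=(5,0,0) R0=(5,0,0)
Op 5: inc R0 by 1 -> R0=(6,0,0) value=6
Op 6: merge R2<->R0 -> R2=(6,0,0) R0=(6,0,0)
Op 7: inc R2 by 1 -> R2=(6,0,1) value=7
Op 8: inc R1 by 2 -> R1=(0,5,0) value=5
Op 9: inc R1 by 4 -> R1=(0,9,0) value=9
Op 10: merge R2<->R1 -> R2=(6,9,1) R1=(6,9,1)

Answer: 6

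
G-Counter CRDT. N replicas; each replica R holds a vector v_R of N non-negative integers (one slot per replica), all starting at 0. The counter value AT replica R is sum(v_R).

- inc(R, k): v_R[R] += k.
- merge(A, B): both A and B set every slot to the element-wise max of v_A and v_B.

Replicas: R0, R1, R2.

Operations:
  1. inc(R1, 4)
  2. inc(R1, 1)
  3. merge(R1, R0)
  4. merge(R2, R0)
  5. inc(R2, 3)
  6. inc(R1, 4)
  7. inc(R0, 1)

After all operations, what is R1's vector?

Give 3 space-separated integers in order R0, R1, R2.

Op 1: inc R1 by 4 -> R1=(0,4,0) value=4
Op 2: inc R1 by 1 -> R1=(0,5,0) value=5
Op 3: merge R1<->R0 -> R1=(0,5,0) R0=(0,5,0)
Op 4: merge R2<->R0 -> R2=(0,5,0) R0=(0,5,0)
Op 5: inc R2 by 3 -> R2=(0,5,3) value=8
Op 6: inc R1 by 4 -> R1=(0,9,0) value=9
Op 7: inc R0 by 1 -> R0=(1,5,0) value=6

Answer: 0 9 0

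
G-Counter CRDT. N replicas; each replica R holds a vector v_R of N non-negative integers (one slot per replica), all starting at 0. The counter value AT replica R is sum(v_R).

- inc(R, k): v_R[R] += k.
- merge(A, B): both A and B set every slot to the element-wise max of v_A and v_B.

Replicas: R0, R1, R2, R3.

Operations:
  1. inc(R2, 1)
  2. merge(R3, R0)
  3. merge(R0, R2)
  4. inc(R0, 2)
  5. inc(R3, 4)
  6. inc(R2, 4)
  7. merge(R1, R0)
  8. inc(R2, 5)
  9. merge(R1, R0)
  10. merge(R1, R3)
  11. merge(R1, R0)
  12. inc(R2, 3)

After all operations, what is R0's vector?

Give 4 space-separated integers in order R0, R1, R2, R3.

Op 1: inc R2 by 1 -> R2=(0,0,1,0) value=1
Op 2: merge R3<->R0 -> R3=(0,0,0,0) R0=(0,0,0,0)
Op 3: merge R0<->R2 -> R0=(0,0,1,0) R2=(0,0,1,0)
Op 4: inc R0 by 2 -> R0=(2,0,1,0) value=3
Op 5: inc R3 by 4 -> R3=(0,0,0,4) value=4
Op 6: inc R2 by 4 -> R2=(0,0,5,0) value=5
Op 7: merge R1<->R0 -> R1=(2,0,1,0) R0=(2,0,1,0)
Op 8: inc R2 by 5 -> R2=(0,0,10,0) value=10
Op 9: merge R1<->R0 -> R1=(2,0,1,0) R0=(2,0,1,0)
Op 10: merge R1<->R3 -> R1=(2,0,1,4) R3=(2,0,1,4)
Op 11: merge R1<->R0 -> R1=(2,0,1,4) R0=(2,0,1,4)
Op 12: inc R2 by 3 -> R2=(0,0,13,0) value=13

Answer: 2 0 1 4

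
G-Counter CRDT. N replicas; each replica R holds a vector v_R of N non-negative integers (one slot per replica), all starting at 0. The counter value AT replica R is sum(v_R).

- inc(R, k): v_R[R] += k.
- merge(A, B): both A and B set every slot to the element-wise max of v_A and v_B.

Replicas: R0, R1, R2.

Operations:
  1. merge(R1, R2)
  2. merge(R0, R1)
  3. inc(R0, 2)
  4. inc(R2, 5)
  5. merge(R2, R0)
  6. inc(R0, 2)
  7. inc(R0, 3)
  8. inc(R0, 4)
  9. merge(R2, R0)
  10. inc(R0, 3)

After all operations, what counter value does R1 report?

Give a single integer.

Answer: 0

Derivation:
Op 1: merge R1<->R2 -> R1=(0,0,0) R2=(0,0,0)
Op 2: merge R0<->R1 -> R0=(0,0,0) R1=(0,0,0)
Op 3: inc R0 by 2 -> R0=(2,0,0) value=2
Op 4: inc R2 by 5 -> R2=(0,0,5) value=5
Op 5: merge R2<->R0 -> R2=(2,0,5) R0=(2,0,5)
Op 6: inc R0 by 2 -> R0=(4,0,5) value=9
Op 7: inc R0 by 3 -> R0=(7,0,5) value=12
Op 8: inc R0 by 4 -> R0=(11,0,5) value=16
Op 9: merge R2<->R0 -> R2=(11,0,5) R0=(11,0,5)
Op 10: inc R0 by 3 -> R0=(14,0,5) value=19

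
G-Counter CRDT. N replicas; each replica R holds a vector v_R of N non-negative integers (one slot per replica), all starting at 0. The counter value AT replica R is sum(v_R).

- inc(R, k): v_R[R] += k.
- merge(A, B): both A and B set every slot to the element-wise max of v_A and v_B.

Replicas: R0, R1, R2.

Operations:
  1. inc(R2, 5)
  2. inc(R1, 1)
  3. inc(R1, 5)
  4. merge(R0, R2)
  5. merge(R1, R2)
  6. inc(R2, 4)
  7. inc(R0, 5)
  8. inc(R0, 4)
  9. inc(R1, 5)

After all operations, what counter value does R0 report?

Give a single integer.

Answer: 14

Derivation:
Op 1: inc R2 by 5 -> R2=(0,0,5) value=5
Op 2: inc R1 by 1 -> R1=(0,1,0) value=1
Op 3: inc R1 by 5 -> R1=(0,6,0) value=6
Op 4: merge R0<->R2 -> R0=(0,0,5) R2=(0,0,5)
Op 5: merge R1<->R2 -> R1=(0,6,5) R2=(0,6,5)
Op 6: inc R2 by 4 -> R2=(0,6,9) value=15
Op 7: inc R0 by 5 -> R0=(5,0,5) value=10
Op 8: inc R0 by 4 -> R0=(9,0,5) value=14
Op 9: inc R1 by 5 -> R1=(0,11,5) value=16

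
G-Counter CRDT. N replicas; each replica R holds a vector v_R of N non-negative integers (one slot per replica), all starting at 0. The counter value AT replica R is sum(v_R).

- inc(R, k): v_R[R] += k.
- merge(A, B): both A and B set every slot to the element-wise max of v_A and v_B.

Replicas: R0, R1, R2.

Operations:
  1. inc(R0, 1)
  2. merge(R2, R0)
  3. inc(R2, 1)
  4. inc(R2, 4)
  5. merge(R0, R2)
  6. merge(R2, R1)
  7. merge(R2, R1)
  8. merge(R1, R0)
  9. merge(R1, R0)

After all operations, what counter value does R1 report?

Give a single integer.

Op 1: inc R0 by 1 -> R0=(1,0,0) value=1
Op 2: merge R2<->R0 -> R2=(1,0,0) R0=(1,0,0)
Op 3: inc R2 by 1 -> R2=(1,0,1) value=2
Op 4: inc R2 by 4 -> R2=(1,0,5) value=6
Op 5: merge R0<->R2 -> R0=(1,0,5) R2=(1,0,5)
Op 6: merge R2<->R1 -> R2=(1,0,5) R1=(1,0,5)
Op 7: merge R2<->R1 -> R2=(1,0,5) R1=(1,0,5)
Op 8: merge R1<->R0 -> R1=(1,0,5) R0=(1,0,5)
Op 9: merge R1<->R0 -> R1=(1,0,5) R0=(1,0,5)

Answer: 6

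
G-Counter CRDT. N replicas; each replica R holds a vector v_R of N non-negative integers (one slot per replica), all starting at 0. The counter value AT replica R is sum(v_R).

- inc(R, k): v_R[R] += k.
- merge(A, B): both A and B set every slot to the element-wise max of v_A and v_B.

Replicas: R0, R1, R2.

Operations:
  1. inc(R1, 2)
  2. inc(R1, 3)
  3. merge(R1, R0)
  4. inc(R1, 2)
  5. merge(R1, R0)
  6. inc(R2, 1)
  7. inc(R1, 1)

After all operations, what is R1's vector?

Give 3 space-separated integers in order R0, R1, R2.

Answer: 0 8 0

Derivation:
Op 1: inc R1 by 2 -> R1=(0,2,0) value=2
Op 2: inc R1 by 3 -> R1=(0,5,0) value=5
Op 3: merge R1<->R0 -> R1=(0,5,0) R0=(0,5,0)
Op 4: inc R1 by 2 -> R1=(0,7,0) value=7
Op 5: merge R1<->R0 -> R1=(0,7,0) R0=(0,7,0)
Op 6: inc R2 by 1 -> R2=(0,0,1) value=1
Op 7: inc R1 by 1 -> R1=(0,8,0) value=8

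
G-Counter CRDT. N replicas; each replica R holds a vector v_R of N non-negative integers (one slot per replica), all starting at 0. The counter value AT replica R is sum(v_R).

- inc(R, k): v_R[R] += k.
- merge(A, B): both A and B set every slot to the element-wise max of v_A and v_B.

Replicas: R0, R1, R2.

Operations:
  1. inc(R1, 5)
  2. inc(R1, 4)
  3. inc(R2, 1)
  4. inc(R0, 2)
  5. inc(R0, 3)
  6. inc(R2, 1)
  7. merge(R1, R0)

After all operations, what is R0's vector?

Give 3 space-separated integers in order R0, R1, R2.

Op 1: inc R1 by 5 -> R1=(0,5,0) value=5
Op 2: inc R1 by 4 -> R1=(0,9,0) value=9
Op 3: inc R2 by 1 -> R2=(0,0,1) value=1
Op 4: inc R0 by 2 -> R0=(2,0,0) value=2
Op 5: inc R0 by 3 -> R0=(5,0,0) value=5
Op 6: inc R2 by 1 -> R2=(0,0,2) value=2
Op 7: merge R1<->R0 -> R1=(5,9,0) R0=(5,9,0)

Answer: 5 9 0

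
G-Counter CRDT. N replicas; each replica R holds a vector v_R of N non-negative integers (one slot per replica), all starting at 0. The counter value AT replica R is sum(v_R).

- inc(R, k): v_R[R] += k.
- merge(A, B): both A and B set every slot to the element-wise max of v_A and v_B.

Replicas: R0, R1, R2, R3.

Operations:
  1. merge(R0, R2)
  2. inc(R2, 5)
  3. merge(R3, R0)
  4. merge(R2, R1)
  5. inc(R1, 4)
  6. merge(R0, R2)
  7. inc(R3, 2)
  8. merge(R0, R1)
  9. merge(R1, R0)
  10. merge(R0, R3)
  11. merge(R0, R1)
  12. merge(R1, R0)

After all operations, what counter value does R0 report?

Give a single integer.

Answer: 11

Derivation:
Op 1: merge R0<->R2 -> R0=(0,0,0,0) R2=(0,0,0,0)
Op 2: inc R2 by 5 -> R2=(0,0,5,0) value=5
Op 3: merge R3<->R0 -> R3=(0,0,0,0) R0=(0,0,0,0)
Op 4: merge R2<->R1 -> R2=(0,0,5,0) R1=(0,0,5,0)
Op 5: inc R1 by 4 -> R1=(0,4,5,0) value=9
Op 6: merge R0<->R2 -> R0=(0,0,5,0) R2=(0,0,5,0)
Op 7: inc R3 by 2 -> R3=(0,0,0,2) value=2
Op 8: merge R0<->R1 -> R0=(0,4,5,0) R1=(0,4,5,0)
Op 9: merge R1<->R0 -> R1=(0,4,5,0) R0=(0,4,5,0)
Op 10: merge R0<->R3 -> R0=(0,4,5,2) R3=(0,4,5,2)
Op 11: merge R0<->R1 -> R0=(0,4,5,2) R1=(0,4,5,2)
Op 12: merge R1<->R0 -> R1=(0,4,5,2) R0=(0,4,5,2)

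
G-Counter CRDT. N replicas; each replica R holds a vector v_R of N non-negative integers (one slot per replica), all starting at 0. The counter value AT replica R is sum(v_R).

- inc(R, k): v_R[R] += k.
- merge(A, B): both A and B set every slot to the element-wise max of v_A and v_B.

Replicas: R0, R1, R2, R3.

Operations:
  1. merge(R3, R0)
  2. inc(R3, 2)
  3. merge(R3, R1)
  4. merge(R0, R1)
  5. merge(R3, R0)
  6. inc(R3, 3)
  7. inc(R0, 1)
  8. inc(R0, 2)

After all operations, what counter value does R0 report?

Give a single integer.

Op 1: merge R3<->R0 -> R3=(0,0,0,0) R0=(0,0,0,0)
Op 2: inc R3 by 2 -> R3=(0,0,0,2) value=2
Op 3: merge R3<->R1 -> R3=(0,0,0,2) R1=(0,0,0,2)
Op 4: merge R0<->R1 -> R0=(0,0,0,2) R1=(0,0,0,2)
Op 5: merge R3<->R0 -> R3=(0,0,0,2) R0=(0,0,0,2)
Op 6: inc R3 by 3 -> R3=(0,0,0,5) value=5
Op 7: inc R0 by 1 -> R0=(1,0,0,2) value=3
Op 8: inc R0 by 2 -> R0=(3,0,0,2) value=5

Answer: 5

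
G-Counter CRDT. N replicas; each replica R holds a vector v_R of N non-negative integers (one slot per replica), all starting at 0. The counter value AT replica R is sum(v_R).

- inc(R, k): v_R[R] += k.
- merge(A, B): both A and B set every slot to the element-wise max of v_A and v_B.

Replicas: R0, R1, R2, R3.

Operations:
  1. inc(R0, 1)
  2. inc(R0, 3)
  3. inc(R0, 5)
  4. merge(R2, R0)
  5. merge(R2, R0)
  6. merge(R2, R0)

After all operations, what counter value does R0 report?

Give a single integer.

Op 1: inc R0 by 1 -> R0=(1,0,0,0) value=1
Op 2: inc R0 by 3 -> R0=(4,0,0,0) value=4
Op 3: inc R0 by 5 -> R0=(9,0,0,0) value=9
Op 4: merge R2<->R0 -> R2=(9,0,0,0) R0=(9,0,0,0)
Op 5: merge R2<->R0 -> R2=(9,0,0,0) R0=(9,0,0,0)
Op 6: merge R2<->R0 -> R2=(9,0,0,0) R0=(9,0,0,0)

Answer: 9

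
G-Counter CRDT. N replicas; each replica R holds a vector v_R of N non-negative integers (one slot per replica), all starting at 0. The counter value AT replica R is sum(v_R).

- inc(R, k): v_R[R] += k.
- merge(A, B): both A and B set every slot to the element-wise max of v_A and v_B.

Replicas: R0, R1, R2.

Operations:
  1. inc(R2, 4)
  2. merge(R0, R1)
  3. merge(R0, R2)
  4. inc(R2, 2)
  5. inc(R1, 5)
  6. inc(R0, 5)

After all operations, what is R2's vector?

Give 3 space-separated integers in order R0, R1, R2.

Op 1: inc R2 by 4 -> R2=(0,0,4) value=4
Op 2: merge R0<->R1 -> R0=(0,0,0) R1=(0,0,0)
Op 3: merge R0<->R2 -> R0=(0,0,4) R2=(0,0,4)
Op 4: inc R2 by 2 -> R2=(0,0,6) value=6
Op 5: inc R1 by 5 -> R1=(0,5,0) value=5
Op 6: inc R0 by 5 -> R0=(5,0,4) value=9

Answer: 0 0 6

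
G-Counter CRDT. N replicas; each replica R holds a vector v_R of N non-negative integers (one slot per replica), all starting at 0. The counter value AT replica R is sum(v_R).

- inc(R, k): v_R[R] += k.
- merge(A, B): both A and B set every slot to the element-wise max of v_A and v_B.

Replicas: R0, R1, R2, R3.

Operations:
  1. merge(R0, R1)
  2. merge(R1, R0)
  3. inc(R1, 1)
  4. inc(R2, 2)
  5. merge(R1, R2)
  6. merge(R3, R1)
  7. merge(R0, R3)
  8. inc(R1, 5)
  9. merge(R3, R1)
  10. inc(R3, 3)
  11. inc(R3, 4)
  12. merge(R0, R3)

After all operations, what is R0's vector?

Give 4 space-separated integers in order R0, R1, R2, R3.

Op 1: merge R0<->R1 -> R0=(0,0,0,0) R1=(0,0,0,0)
Op 2: merge R1<->R0 -> R1=(0,0,0,0) R0=(0,0,0,0)
Op 3: inc R1 by 1 -> R1=(0,1,0,0) value=1
Op 4: inc R2 by 2 -> R2=(0,0,2,0) value=2
Op 5: merge R1<->R2 -> R1=(0,1,2,0) R2=(0,1,2,0)
Op 6: merge R3<->R1 -> R3=(0,1,2,0) R1=(0,1,2,0)
Op 7: merge R0<->R3 -> R0=(0,1,2,0) R3=(0,1,2,0)
Op 8: inc R1 by 5 -> R1=(0,6,2,0) value=8
Op 9: merge R3<->R1 -> R3=(0,6,2,0) R1=(0,6,2,0)
Op 10: inc R3 by 3 -> R3=(0,6,2,3) value=11
Op 11: inc R3 by 4 -> R3=(0,6,2,7) value=15
Op 12: merge R0<->R3 -> R0=(0,6,2,7) R3=(0,6,2,7)

Answer: 0 6 2 7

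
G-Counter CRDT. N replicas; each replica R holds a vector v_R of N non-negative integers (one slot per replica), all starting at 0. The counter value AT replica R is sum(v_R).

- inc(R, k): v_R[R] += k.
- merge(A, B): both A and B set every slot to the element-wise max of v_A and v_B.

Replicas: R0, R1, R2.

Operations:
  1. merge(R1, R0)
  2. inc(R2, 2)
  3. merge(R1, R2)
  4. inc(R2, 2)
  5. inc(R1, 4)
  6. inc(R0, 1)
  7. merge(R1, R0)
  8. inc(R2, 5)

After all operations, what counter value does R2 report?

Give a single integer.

Answer: 9

Derivation:
Op 1: merge R1<->R0 -> R1=(0,0,0) R0=(0,0,0)
Op 2: inc R2 by 2 -> R2=(0,0,2) value=2
Op 3: merge R1<->R2 -> R1=(0,0,2) R2=(0,0,2)
Op 4: inc R2 by 2 -> R2=(0,0,4) value=4
Op 5: inc R1 by 4 -> R1=(0,4,2) value=6
Op 6: inc R0 by 1 -> R0=(1,0,0) value=1
Op 7: merge R1<->R0 -> R1=(1,4,2) R0=(1,4,2)
Op 8: inc R2 by 5 -> R2=(0,0,9) value=9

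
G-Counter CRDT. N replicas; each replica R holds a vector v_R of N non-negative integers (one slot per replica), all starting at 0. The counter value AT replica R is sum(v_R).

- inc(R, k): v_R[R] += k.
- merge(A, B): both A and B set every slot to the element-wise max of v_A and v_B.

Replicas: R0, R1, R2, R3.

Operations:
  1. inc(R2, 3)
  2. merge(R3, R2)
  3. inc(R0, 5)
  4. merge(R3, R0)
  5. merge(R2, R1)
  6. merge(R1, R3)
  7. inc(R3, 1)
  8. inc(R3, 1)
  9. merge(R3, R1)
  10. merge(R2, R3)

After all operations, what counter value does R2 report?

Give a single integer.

Answer: 10

Derivation:
Op 1: inc R2 by 3 -> R2=(0,0,3,0) value=3
Op 2: merge R3<->R2 -> R3=(0,0,3,0) R2=(0,0,3,0)
Op 3: inc R0 by 5 -> R0=(5,0,0,0) value=5
Op 4: merge R3<->R0 -> R3=(5,0,3,0) R0=(5,0,3,0)
Op 5: merge R2<->R1 -> R2=(0,0,3,0) R1=(0,0,3,0)
Op 6: merge R1<->R3 -> R1=(5,0,3,0) R3=(5,0,3,0)
Op 7: inc R3 by 1 -> R3=(5,0,3,1) value=9
Op 8: inc R3 by 1 -> R3=(5,0,3,2) value=10
Op 9: merge R3<->R1 -> R3=(5,0,3,2) R1=(5,0,3,2)
Op 10: merge R2<->R3 -> R2=(5,0,3,2) R3=(5,0,3,2)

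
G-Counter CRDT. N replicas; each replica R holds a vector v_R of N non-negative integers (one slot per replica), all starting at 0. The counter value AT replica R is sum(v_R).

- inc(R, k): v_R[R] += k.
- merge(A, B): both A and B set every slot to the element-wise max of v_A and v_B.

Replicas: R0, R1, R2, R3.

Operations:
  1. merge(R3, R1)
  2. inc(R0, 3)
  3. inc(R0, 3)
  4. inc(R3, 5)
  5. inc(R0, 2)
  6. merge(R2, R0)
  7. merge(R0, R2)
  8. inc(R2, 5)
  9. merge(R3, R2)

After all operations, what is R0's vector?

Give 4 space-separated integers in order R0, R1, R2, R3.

Answer: 8 0 0 0

Derivation:
Op 1: merge R3<->R1 -> R3=(0,0,0,0) R1=(0,0,0,0)
Op 2: inc R0 by 3 -> R0=(3,0,0,0) value=3
Op 3: inc R0 by 3 -> R0=(6,0,0,0) value=6
Op 4: inc R3 by 5 -> R3=(0,0,0,5) value=5
Op 5: inc R0 by 2 -> R0=(8,0,0,0) value=8
Op 6: merge R2<->R0 -> R2=(8,0,0,0) R0=(8,0,0,0)
Op 7: merge R0<->R2 -> R0=(8,0,0,0) R2=(8,0,0,0)
Op 8: inc R2 by 5 -> R2=(8,0,5,0) value=13
Op 9: merge R3<->R2 -> R3=(8,0,5,5) R2=(8,0,5,5)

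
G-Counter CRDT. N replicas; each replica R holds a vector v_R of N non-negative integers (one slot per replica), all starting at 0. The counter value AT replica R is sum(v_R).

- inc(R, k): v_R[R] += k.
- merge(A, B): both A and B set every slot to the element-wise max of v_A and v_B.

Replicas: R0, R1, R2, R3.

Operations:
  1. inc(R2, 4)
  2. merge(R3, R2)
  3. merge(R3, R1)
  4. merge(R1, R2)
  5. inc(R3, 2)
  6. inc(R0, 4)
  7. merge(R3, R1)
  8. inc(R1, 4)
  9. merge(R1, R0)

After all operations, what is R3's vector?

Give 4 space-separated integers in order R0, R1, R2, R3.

Op 1: inc R2 by 4 -> R2=(0,0,4,0) value=4
Op 2: merge R3<->R2 -> R3=(0,0,4,0) R2=(0,0,4,0)
Op 3: merge R3<->R1 -> R3=(0,0,4,0) R1=(0,0,4,0)
Op 4: merge R1<->R2 -> R1=(0,0,4,0) R2=(0,0,4,0)
Op 5: inc R3 by 2 -> R3=(0,0,4,2) value=6
Op 6: inc R0 by 4 -> R0=(4,0,0,0) value=4
Op 7: merge R3<->R1 -> R3=(0,0,4,2) R1=(0,0,4,2)
Op 8: inc R1 by 4 -> R1=(0,4,4,2) value=10
Op 9: merge R1<->R0 -> R1=(4,4,4,2) R0=(4,4,4,2)

Answer: 0 0 4 2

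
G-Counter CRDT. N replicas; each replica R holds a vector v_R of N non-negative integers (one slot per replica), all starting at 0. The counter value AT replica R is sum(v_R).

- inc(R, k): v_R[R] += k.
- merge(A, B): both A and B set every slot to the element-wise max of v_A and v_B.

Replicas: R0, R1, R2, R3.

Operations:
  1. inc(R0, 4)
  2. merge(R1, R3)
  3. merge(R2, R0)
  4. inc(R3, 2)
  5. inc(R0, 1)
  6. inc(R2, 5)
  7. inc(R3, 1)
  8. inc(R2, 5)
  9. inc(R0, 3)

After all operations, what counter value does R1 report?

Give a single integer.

Answer: 0

Derivation:
Op 1: inc R0 by 4 -> R0=(4,0,0,0) value=4
Op 2: merge R1<->R3 -> R1=(0,0,0,0) R3=(0,0,0,0)
Op 3: merge R2<->R0 -> R2=(4,0,0,0) R0=(4,0,0,0)
Op 4: inc R3 by 2 -> R3=(0,0,0,2) value=2
Op 5: inc R0 by 1 -> R0=(5,0,0,0) value=5
Op 6: inc R2 by 5 -> R2=(4,0,5,0) value=9
Op 7: inc R3 by 1 -> R3=(0,0,0,3) value=3
Op 8: inc R2 by 5 -> R2=(4,0,10,0) value=14
Op 9: inc R0 by 3 -> R0=(8,0,0,0) value=8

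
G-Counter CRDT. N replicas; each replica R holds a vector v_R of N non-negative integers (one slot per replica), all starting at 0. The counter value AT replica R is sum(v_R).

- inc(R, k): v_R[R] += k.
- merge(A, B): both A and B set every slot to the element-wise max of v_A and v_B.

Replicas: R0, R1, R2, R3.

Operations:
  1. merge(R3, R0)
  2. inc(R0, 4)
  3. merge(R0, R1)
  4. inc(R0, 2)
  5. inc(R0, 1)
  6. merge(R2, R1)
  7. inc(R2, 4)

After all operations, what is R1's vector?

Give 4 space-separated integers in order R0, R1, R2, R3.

Answer: 4 0 0 0

Derivation:
Op 1: merge R3<->R0 -> R3=(0,0,0,0) R0=(0,0,0,0)
Op 2: inc R0 by 4 -> R0=(4,0,0,0) value=4
Op 3: merge R0<->R1 -> R0=(4,0,0,0) R1=(4,0,0,0)
Op 4: inc R0 by 2 -> R0=(6,0,0,0) value=6
Op 5: inc R0 by 1 -> R0=(7,0,0,0) value=7
Op 6: merge R2<->R1 -> R2=(4,0,0,0) R1=(4,0,0,0)
Op 7: inc R2 by 4 -> R2=(4,0,4,0) value=8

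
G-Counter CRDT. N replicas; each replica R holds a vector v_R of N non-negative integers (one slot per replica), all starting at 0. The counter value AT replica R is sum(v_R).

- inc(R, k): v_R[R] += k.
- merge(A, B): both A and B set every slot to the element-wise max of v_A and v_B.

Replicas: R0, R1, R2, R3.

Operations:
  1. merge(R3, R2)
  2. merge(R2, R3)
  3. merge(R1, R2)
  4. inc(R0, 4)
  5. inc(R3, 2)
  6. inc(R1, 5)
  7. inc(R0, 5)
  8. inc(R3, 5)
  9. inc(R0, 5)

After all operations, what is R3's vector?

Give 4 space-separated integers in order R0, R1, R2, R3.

Op 1: merge R3<->R2 -> R3=(0,0,0,0) R2=(0,0,0,0)
Op 2: merge R2<->R3 -> R2=(0,0,0,0) R3=(0,0,0,0)
Op 3: merge R1<->R2 -> R1=(0,0,0,0) R2=(0,0,0,0)
Op 4: inc R0 by 4 -> R0=(4,0,0,0) value=4
Op 5: inc R3 by 2 -> R3=(0,0,0,2) value=2
Op 6: inc R1 by 5 -> R1=(0,5,0,0) value=5
Op 7: inc R0 by 5 -> R0=(9,0,0,0) value=9
Op 8: inc R3 by 5 -> R3=(0,0,0,7) value=7
Op 9: inc R0 by 5 -> R0=(14,0,0,0) value=14

Answer: 0 0 0 7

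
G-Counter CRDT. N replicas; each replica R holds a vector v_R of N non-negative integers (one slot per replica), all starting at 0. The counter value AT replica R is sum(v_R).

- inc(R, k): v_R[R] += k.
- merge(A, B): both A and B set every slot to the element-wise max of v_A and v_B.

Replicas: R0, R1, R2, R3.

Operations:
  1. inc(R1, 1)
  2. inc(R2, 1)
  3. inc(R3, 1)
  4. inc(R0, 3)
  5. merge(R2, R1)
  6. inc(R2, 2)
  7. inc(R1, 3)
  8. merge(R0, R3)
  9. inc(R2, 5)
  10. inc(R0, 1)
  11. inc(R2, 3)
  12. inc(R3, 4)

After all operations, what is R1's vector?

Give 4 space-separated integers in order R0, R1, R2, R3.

Answer: 0 4 1 0

Derivation:
Op 1: inc R1 by 1 -> R1=(0,1,0,0) value=1
Op 2: inc R2 by 1 -> R2=(0,0,1,0) value=1
Op 3: inc R3 by 1 -> R3=(0,0,0,1) value=1
Op 4: inc R0 by 3 -> R0=(3,0,0,0) value=3
Op 5: merge R2<->R1 -> R2=(0,1,1,0) R1=(0,1,1,0)
Op 6: inc R2 by 2 -> R2=(0,1,3,0) value=4
Op 7: inc R1 by 3 -> R1=(0,4,1,0) value=5
Op 8: merge R0<->R3 -> R0=(3,0,0,1) R3=(3,0,0,1)
Op 9: inc R2 by 5 -> R2=(0,1,8,0) value=9
Op 10: inc R0 by 1 -> R0=(4,0,0,1) value=5
Op 11: inc R2 by 3 -> R2=(0,1,11,0) value=12
Op 12: inc R3 by 4 -> R3=(3,0,0,5) value=8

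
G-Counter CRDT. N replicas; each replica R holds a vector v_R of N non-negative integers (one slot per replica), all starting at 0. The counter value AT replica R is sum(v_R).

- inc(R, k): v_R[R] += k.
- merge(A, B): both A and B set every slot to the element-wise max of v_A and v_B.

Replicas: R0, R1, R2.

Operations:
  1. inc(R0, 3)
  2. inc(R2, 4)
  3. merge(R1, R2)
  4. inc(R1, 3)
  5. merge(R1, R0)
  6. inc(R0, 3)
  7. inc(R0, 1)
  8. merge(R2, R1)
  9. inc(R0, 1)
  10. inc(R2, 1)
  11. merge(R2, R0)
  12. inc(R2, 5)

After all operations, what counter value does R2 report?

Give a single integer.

Op 1: inc R0 by 3 -> R0=(3,0,0) value=3
Op 2: inc R2 by 4 -> R2=(0,0,4) value=4
Op 3: merge R1<->R2 -> R1=(0,0,4) R2=(0,0,4)
Op 4: inc R1 by 3 -> R1=(0,3,4) value=7
Op 5: merge R1<->R0 -> R1=(3,3,4) R0=(3,3,4)
Op 6: inc R0 by 3 -> R0=(6,3,4) value=13
Op 7: inc R0 by 1 -> R0=(7,3,4) value=14
Op 8: merge R2<->R1 -> R2=(3,3,4) R1=(3,3,4)
Op 9: inc R0 by 1 -> R0=(8,3,4) value=15
Op 10: inc R2 by 1 -> R2=(3,3,5) value=11
Op 11: merge R2<->R0 -> R2=(8,3,5) R0=(8,3,5)
Op 12: inc R2 by 5 -> R2=(8,3,10) value=21

Answer: 21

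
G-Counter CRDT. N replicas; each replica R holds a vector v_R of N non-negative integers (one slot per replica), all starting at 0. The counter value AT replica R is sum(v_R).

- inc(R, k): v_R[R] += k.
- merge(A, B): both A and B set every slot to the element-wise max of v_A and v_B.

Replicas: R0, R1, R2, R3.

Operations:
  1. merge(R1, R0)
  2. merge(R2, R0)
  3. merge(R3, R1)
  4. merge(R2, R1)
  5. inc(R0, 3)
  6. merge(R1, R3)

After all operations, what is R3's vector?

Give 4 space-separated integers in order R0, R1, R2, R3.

Answer: 0 0 0 0

Derivation:
Op 1: merge R1<->R0 -> R1=(0,0,0,0) R0=(0,0,0,0)
Op 2: merge R2<->R0 -> R2=(0,0,0,0) R0=(0,0,0,0)
Op 3: merge R3<->R1 -> R3=(0,0,0,0) R1=(0,0,0,0)
Op 4: merge R2<->R1 -> R2=(0,0,0,0) R1=(0,0,0,0)
Op 5: inc R0 by 3 -> R0=(3,0,0,0) value=3
Op 6: merge R1<->R3 -> R1=(0,0,0,0) R3=(0,0,0,0)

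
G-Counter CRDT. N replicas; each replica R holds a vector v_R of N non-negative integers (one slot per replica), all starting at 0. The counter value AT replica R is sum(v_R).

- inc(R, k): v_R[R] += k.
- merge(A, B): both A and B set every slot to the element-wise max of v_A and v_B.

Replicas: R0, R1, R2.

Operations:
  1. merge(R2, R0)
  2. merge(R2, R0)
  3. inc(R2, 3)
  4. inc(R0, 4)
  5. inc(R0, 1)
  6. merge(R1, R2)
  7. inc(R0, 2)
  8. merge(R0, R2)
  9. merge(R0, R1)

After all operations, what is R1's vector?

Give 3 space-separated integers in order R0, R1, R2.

Op 1: merge R2<->R0 -> R2=(0,0,0) R0=(0,0,0)
Op 2: merge R2<->R0 -> R2=(0,0,0) R0=(0,0,0)
Op 3: inc R2 by 3 -> R2=(0,0,3) value=3
Op 4: inc R0 by 4 -> R0=(4,0,0) value=4
Op 5: inc R0 by 1 -> R0=(5,0,0) value=5
Op 6: merge R1<->R2 -> R1=(0,0,3) R2=(0,0,3)
Op 7: inc R0 by 2 -> R0=(7,0,0) value=7
Op 8: merge R0<->R2 -> R0=(7,0,3) R2=(7,0,3)
Op 9: merge R0<->R1 -> R0=(7,0,3) R1=(7,0,3)

Answer: 7 0 3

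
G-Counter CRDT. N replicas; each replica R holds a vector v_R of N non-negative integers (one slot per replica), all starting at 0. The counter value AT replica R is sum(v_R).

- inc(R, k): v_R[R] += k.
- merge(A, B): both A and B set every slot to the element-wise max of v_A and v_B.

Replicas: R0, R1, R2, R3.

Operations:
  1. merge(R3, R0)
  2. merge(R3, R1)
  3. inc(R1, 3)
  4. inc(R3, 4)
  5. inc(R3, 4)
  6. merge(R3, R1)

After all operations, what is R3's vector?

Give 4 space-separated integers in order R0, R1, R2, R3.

Answer: 0 3 0 8

Derivation:
Op 1: merge R3<->R0 -> R3=(0,0,0,0) R0=(0,0,0,0)
Op 2: merge R3<->R1 -> R3=(0,0,0,0) R1=(0,0,0,0)
Op 3: inc R1 by 3 -> R1=(0,3,0,0) value=3
Op 4: inc R3 by 4 -> R3=(0,0,0,4) value=4
Op 5: inc R3 by 4 -> R3=(0,0,0,8) value=8
Op 6: merge R3<->R1 -> R3=(0,3,0,8) R1=(0,3,0,8)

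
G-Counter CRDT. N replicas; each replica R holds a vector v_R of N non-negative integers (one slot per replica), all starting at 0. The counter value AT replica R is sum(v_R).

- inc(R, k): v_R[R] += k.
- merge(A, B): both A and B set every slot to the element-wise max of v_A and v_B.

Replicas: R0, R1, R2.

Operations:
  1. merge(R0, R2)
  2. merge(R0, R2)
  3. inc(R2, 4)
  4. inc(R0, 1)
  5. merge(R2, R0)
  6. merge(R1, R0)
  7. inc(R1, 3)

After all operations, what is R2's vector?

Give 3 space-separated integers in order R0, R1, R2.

Op 1: merge R0<->R2 -> R0=(0,0,0) R2=(0,0,0)
Op 2: merge R0<->R2 -> R0=(0,0,0) R2=(0,0,0)
Op 3: inc R2 by 4 -> R2=(0,0,4) value=4
Op 4: inc R0 by 1 -> R0=(1,0,0) value=1
Op 5: merge R2<->R0 -> R2=(1,0,4) R0=(1,0,4)
Op 6: merge R1<->R0 -> R1=(1,0,4) R0=(1,0,4)
Op 7: inc R1 by 3 -> R1=(1,3,4) value=8

Answer: 1 0 4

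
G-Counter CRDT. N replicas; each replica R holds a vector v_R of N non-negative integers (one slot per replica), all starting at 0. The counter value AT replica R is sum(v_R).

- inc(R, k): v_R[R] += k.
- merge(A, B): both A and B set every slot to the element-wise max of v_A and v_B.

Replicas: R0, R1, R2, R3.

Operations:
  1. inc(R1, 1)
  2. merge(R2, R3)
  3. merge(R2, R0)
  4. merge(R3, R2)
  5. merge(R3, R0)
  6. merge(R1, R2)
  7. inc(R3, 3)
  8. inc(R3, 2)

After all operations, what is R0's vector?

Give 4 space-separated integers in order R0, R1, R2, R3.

Op 1: inc R1 by 1 -> R1=(0,1,0,0) value=1
Op 2: merge R2<->R3 -> R2=(0,0,0,0) R3=(0,0,0,0)
Op 3: merge R2<->R0 -> R2=(0,0,0,0) R0=(0,0,0,0)
Op 4: merge R3<->R2 -> R3=(0,0,0,0) R2=(0,0,0,0)
Op 5: merge R3<->R0 -> R3=(0,0,0,0) R0=(0,0,0,0)
Op 6: merge R1<->R2 -> R1=(0,1,0,0) R2=(0,1,0,0)
Op 7: inc R3 by 3 -> R3=(0,0,0,3) value=3
Op 8: inc R3 by 2 -> R3=(0,0,0,5) value=5

Answer: 0 0 0 0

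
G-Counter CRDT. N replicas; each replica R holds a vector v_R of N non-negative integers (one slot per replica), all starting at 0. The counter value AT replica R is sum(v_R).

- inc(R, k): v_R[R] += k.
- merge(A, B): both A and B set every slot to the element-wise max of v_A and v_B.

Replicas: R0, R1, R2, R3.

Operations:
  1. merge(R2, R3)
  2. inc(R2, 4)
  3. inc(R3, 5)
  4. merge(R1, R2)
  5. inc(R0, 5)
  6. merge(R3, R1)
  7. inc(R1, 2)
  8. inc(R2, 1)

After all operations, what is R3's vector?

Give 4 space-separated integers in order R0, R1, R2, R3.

Op 1: merge R2<->R3 -> R2=(0,0,0,0) R3=(0,0,0,0)
Op 2: inc R2 by 4 -> R2=(0,0,4,0) value=4
Op 3: inc R3 by 5 -> R3=(0,0,0,5) value=5
Op 4: merge R1<->R2 -> R1=(0,0,4,0) R2=(0,0,4,0)
Op 5: inc R0 by 5 -> R0=(5,0,0,0) value=5
Op 6: merge R3<->R1 -> R3=(0,0,4,5) R1=(0,0,4,5)
Op 7: inc R1 by 2 -> R1=(0,2,4,5) value=11
Op 8: inc R2 by 1 -> R2=(0,0,5,0) value=5

Answer: 0 0 4 5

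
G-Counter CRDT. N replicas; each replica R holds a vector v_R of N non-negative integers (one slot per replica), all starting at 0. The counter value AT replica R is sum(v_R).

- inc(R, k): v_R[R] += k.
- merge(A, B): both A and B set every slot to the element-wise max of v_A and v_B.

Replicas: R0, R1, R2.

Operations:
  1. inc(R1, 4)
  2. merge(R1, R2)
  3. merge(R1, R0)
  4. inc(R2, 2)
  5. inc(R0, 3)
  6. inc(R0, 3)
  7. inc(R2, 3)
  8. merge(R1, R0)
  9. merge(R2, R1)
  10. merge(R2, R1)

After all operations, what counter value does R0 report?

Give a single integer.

Op 1: inc R1 by 4 -> R1=(0,4,0) value=4
Op 2: merge R1<->R2 -> R1=(0,4,0) R2=(0,4,0)
Op 3: merge R1<->R0 -> R1=(0,4,0) R0=(0,4,0)
Op 4: inc R2 by 2 -> R2=(0,4,2) value=6
Op 5: inc R0 by 3 -> R0=(3,4,0) value=7
Op 6: inc R0 by 3 -> R0=(6,4,0) value=10
Op 7: inc R2 by 3 -> R2=(0,4,5) value=9
Op 8: merge R1<->R0 -> R1=(6,4,0) R0=(6,4,0)
Op 9: merge R2<->R1 -> R2=(6,4,5) R1=(6,4,5)
Op 10: merge R2<->R1 -> R2=(6,4,5) R1=(6,4,5)

Answer: 10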